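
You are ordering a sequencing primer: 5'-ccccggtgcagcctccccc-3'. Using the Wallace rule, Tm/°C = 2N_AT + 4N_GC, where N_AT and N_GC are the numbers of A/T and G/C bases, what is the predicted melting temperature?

70°C

A=1, C=12, G=4, T=2
A+T = 3, G+C = 16
Tm = 2×3 + 4×16 = 70°C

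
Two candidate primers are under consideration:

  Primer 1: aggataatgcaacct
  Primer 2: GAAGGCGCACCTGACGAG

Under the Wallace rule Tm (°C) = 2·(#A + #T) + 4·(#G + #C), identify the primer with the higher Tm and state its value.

Primer 1: A+T=9, G+C=6 → Tm = 2(9)+4(6) = 42°C
Primer 2: A+T=6, G+C=12 → Tm = 2(6)+4(12) = 60°C
42°C vs 60°C → primer 2 is higher.

Primer 2, 60°C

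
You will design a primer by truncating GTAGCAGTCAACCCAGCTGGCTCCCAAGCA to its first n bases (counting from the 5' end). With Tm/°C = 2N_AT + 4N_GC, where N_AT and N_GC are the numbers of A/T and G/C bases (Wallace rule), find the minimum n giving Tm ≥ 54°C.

First 16 bases: GTAGCAGTCAACCCAG → Tm = 50°C (< 54°C)
First 17 bases: GTAGCAGTCAACCCAGC → Tm = 54°C (≥ 54°C)
Since every base adds ≥2°C, Tm only increases with n, so the threshold is first crossed at n = 17.

n = 17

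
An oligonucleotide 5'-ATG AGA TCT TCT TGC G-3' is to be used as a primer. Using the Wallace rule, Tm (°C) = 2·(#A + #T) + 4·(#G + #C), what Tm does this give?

A=3, C=3, T=6, G=4
AT pairs contribute 9, GC pairs contribute 7.
Tm = 2×9 + 4×7 = 46°C

46°C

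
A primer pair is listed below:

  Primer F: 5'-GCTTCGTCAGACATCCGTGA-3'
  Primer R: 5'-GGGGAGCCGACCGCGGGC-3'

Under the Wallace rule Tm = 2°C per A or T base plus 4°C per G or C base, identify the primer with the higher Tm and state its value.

Primer F: A+T=9, G+C=11 → Tm = 2(9)+4(11) = 62°C
Primer R: A+T=2, G+C=16 → Tm = 2(2)+4(16) = 68°C
62°C vs 68°C → primer R is higher.

Primer R, 68°C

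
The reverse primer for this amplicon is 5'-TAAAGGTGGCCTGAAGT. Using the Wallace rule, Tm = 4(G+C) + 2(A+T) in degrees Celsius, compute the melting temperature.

50°C

Base counts: A=5, G=6, C=2, T=4
AT pairs contribute 9, GC pairs contribute 8.
Tm = 2(9) + 4(8) = 18 + 32 = 50°C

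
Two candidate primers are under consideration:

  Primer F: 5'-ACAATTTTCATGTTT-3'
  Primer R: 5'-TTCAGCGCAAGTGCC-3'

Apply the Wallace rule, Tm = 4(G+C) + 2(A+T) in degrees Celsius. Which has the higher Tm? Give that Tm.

Primer F: A+T=12, G+C=3 → Tm = 2(12)+4(3) = 36°C
Primer R: A+T=6, G+C=9 → Tm = 2(6)+4(9) = 48°C
36°C vs 48°C → primer R is higher.

Primer R, 48°C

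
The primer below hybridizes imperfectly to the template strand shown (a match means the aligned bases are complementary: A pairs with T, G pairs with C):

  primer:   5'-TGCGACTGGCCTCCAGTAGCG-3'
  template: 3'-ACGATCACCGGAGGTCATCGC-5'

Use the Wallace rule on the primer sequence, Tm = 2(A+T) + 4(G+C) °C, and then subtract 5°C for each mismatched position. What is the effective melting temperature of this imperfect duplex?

Primer base counts: A=3, T=4, G=7, C=7 → A+T=7, G+C=14
Perfect-match Tm = 2(7) + 4(14) = 14 + 56 = 70°C
Mismatches (positions where the bases are not complementary): 2 (at positions 4, 6)
Effective Tm = 70 − 2×5 = 70 − 10 = 60°C

60°C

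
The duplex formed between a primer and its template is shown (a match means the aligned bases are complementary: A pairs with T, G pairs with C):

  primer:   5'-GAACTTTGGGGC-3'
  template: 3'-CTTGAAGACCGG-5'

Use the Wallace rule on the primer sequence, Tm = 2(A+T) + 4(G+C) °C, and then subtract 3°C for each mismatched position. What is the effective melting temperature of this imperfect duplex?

29°C

Primer base counts: A=2, T=3, G=5, C=2 → A+T=5, G+C=7
Perfect-match Tm = 2(5) + 4(7) = 10 + 28 = 38°C
Mismatches (positions where the bases are not complementary): 3 (at positions 7, 8, 11)
Effective Tm = 38 − 3×3 = 38 − 9 = 29°C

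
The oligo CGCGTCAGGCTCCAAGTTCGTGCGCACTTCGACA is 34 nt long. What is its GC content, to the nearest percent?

Base counts: A=6, G=9, C=12, T=7
G+C = 9 + 12 = 21 out of 34 bases
%GC = 21/34 × 100 = 61.76% ≈ 62%

62%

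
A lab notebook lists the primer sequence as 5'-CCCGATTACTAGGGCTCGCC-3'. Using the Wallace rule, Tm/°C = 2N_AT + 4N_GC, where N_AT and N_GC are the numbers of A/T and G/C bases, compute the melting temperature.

Base counts: A=3, G=5, C=8, T=4
A+T = 7, G+C = 13
Tm = 2×7 + 4×13 = 66°C

66°C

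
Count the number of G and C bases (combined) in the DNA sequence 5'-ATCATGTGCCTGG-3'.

Base counts: C=3, A=2, T=4, G=4
G+C = 4 + 3 = 7

7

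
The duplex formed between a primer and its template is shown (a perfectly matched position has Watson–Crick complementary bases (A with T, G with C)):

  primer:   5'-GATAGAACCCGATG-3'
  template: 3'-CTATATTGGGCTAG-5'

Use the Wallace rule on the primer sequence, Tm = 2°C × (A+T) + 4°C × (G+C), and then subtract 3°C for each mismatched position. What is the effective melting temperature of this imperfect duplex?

Primer base counts: A=5, T=2, G=4, C=3 → A+T=7, G+C=7
Perfect-match Tm = 2(7) + 4(7) = 14 + 28 = 42°C
Mismatches (positions where the bases are not complementary): 2 (at positions 5, 14)
Effective Tm = 42 − 2×3 = 42 − 6 = 36°C

36°C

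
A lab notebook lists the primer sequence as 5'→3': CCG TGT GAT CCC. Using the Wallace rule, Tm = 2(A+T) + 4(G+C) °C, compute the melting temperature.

40°C

Base counts: G=3, C=5, T=3, A=1
So N_AT = 4 and N_GC = 8.
Tm = 4·8 + 2·4 = 32 + 8 = 40°C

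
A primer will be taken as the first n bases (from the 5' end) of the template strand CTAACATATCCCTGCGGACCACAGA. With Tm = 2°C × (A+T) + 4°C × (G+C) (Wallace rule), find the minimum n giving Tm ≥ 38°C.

First 13 bases: CTAACATATCCCT → Tm = 36°C (< 38°C)
First 14 bases: CTAACATATCCCTG → Tm = 40°C (≥ 38°C)
Each additional base adds 2°C (A/T) or 4°C (G/C), so Tm is non-decreasing in n; n = 14 is the first length to reach 38°C.

n = 14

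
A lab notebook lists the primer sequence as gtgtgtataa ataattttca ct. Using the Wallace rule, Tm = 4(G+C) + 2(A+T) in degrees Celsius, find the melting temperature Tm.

54°C

Base counts: T=10, A=7, G=3, C=2
A+T = 17, G+C = 5
Tm = 4·5 + 2·17 = 20 + 34 = 54°C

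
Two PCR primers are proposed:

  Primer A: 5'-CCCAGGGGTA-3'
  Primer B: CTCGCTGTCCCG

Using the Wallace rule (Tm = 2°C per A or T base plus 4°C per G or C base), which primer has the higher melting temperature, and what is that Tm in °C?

Primer A: A+T=3, G+C=7 → Tm = 2(3)+4(7) = 34°C
Primer B: A+T=3, G+C=9 → Tm = 2(3)+4(9) = 42°C
34°C vs 42°C → primer B is higher.

Primer B, 42°C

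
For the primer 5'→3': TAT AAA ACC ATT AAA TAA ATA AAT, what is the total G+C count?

T=7, G=0, C=2, A=15
G+C = 0 + 2 = 2

2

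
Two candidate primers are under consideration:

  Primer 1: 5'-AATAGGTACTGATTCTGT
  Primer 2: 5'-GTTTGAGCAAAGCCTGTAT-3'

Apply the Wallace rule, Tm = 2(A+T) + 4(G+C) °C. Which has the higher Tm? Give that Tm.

Primer 1: A+T=12, G+C=6 → Tm = 2(12)+4(6) = 48°C
Primer 2: A+T=11, G+C=8 → Tm = 2(11)+4(8) = 54°C
48°C vs 54°C → primer 2 is higher.

Primer 2, 54°C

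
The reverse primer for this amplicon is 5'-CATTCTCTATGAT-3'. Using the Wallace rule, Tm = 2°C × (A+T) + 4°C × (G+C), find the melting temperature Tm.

34°C

Counting bases: A=3, T=6, C=3, G=1
A+T = 9, G+C = 4
Tm = 4·4 + 2·9 = 16 + 18 = 34°C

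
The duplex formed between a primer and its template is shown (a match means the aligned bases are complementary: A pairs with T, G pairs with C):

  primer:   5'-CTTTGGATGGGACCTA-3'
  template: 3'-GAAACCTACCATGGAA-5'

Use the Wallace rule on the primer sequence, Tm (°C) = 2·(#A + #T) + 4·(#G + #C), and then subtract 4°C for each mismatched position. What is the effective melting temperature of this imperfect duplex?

Primer base counts: A=3, T=5, G=5, C=3 → A+T=8, G+C=8
Perfect-match Tm = 2(8) + 4(8) = 16 + 32 = 48°C
Mismatches (positions where the bases are not complementary): 2 (at positions 11, 16)
Effective Tm = 48 − 2×4 = 48 − 8 = 40°C

40°C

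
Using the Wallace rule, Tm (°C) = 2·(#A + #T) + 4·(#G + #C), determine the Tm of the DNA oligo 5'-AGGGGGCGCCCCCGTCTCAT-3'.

Scanning the sequence gives T=3, G=7, C=8, A=2.
AT pairs contribute 5, GC pairs contribute 15.
Tm = 2(5) + 4(15) = 10 + 60 = 70°C

70°C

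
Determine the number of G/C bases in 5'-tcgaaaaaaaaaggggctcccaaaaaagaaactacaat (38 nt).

C=7, A=21, T=4, G=6
G+C = 6 + 7 = 13

13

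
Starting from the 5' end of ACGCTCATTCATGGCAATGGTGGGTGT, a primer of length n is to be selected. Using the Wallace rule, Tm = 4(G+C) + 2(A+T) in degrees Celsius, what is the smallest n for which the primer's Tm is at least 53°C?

First 18 bases: ACGCTCATTCATGGCAAT → Tm = 52°C (< 53°C)
First 19 bases: ACGCTCATTCATGGCAATG → Tm = 56°C (≥ 53°C)
Since every base adds ≥2°C, Tm only increases with n, so the threshold is first crossed at n = 19.

n = 19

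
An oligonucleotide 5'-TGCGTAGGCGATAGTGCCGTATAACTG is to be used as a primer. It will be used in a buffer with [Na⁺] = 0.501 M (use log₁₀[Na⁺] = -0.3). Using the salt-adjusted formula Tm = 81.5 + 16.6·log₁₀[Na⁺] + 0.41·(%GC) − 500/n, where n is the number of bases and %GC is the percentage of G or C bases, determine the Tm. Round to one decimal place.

Length n = 27. C=5, A=6, T=7, G=9
G+C = 14, so %GC = 14/27 × 100 = 51.852%
Salt term: 16.6 × (-0.3) = -4.98
GC term: 0.41 × 51.852 = 21.259; length term: −500/27 = −18.519
Tm = 81.5 + (-4.98) + 21.259 − 18.519 = 79.26 → 79.3°C

79.3°C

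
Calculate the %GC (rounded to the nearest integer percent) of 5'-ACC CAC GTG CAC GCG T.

69%

A=3, T=2, C=7, G=4
G+C = 4 + 7 = 11 out of 16 bases
%GC = 11/16 × 100 = 68.75% ≈ 69%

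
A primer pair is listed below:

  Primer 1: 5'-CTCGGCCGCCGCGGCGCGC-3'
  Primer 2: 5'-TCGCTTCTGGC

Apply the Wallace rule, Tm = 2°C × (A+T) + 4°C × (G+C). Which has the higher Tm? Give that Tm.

Primer 1, 74°C

Primer 1: A+T=1, G+C=18 → Tm = 2(1)+4(18) = 74°C
Primer 2: A+T=4, G+C=7 → Tm = 2(4)+4(7) = 36°C
74°C vs 36°C → primer 1 is higher.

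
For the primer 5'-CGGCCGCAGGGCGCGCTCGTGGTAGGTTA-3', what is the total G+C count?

21

Scanning the sequence gives A=3, T=5, G=13, C=8.
Total G or C: 13 + 8 = 21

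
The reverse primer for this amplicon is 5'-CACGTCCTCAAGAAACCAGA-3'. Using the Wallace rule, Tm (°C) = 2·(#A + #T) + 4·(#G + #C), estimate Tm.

Base counts: C=7, G=3, A=8, T=2
So N_AT = 10 and N_GC = 10.
Tm = 4·10 + 2·10 = 40 + 20 = 60°C

60°C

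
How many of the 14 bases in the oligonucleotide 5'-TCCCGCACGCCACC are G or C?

A=2, T=1, G=2, C=9
Total G or C: 2 + 9 = 11

11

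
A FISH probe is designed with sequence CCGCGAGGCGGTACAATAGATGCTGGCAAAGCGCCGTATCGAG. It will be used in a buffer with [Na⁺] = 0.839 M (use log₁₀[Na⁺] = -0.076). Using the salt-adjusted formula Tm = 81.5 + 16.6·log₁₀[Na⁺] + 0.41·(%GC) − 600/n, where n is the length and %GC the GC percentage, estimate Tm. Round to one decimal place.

91.1°C

Length n = 43. Scanning the sequence gives T=6, A=11, C=11, G=15.
G+C = 26, so %GC = 26/43 × 100 = 60.465%
Salt term: 16.6 × (-0.076) = -1.262
GC term: 0.41 × 60.465 = 24.791; length term: −600/43 = −13.953
Tm = 81.5 + (-1.262) + 24.791 − 13.953 = 91.076 → 91.1°C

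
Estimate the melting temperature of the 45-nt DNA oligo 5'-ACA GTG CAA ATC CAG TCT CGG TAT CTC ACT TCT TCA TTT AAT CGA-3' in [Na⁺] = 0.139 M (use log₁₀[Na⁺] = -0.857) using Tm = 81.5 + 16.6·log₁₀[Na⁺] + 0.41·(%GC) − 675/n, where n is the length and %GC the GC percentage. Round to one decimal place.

68.7°C

Length n = 45. Base counts: T=15, A=12, G=6, C=12
G+C = 18, so %GC = 18/45 × 100 = 40%
Salt term: 16.6 × (-0.857) = -14.226
GC term: 0.41 × 40 = 16.4; length term: −675/45 = −15
Tm = 81.5 + (-14.226) + 16.4 − 15 = 68.674 → 68.7°C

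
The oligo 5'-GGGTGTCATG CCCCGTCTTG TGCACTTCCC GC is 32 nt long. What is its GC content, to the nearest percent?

66%

Counting bases: A=2, C=12, G=9, T=9
G+C = 9 + 12 = 21 out of 32 bases
%GC = 21/32 × 100 = 65.62% ≈ 66%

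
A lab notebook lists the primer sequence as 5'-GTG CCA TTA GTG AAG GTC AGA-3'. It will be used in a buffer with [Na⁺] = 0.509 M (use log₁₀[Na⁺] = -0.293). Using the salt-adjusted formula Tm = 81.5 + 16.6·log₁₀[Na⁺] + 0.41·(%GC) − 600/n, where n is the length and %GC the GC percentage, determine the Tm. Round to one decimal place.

67.6°C

Length n = 21. Base counts: A=6, G=7, C=3, T=5
G+C = 10, so %GC = 10/21 × 100 = 47.619%
Salt term: 16.6 × (-0.293) = -4.864
GC term: 0.41 × 47.619 = 19.524; length term: −600/21 = −28.571
Tm = 81.5 + (-4.864) + 19.524 − 28.571 = 67.589 → 67.6°C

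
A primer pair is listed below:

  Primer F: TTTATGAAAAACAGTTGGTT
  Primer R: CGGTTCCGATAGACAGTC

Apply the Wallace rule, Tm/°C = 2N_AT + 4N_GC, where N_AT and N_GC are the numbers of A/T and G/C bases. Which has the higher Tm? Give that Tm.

Primer F: A+T=15, G+C=5 → Tm = 2(15)+4(5) = 50°C
Primer R: A+T=8, G+C=10 → Tm = 2(8)+4(10) = 56°C
50°C vs 56°C → primer R is higher.

Primer R, 56°C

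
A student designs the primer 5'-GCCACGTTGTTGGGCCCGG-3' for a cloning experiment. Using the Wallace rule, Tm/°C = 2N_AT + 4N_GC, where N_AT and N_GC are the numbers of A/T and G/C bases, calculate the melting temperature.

66°C

A=1, G=8, C=6, T=4
AT pairs contribute 5, GC pairs contribute 14.
Tm = 2(5) + 4(14) = 10 + 56 = 66°C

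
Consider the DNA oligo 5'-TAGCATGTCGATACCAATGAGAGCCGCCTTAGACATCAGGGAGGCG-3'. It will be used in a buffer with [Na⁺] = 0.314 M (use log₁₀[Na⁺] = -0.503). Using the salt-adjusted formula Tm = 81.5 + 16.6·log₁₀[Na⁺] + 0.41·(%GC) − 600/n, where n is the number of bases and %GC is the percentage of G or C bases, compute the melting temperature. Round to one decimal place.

Length n = 46. Counting bases: T=8, C=11, A=13, G=14
G+C = 25, so %GC = 25/46 × 100 = 54.348%
Salt term: 16.6 × (-0.503) = -8.35
GC term: 0.41 × 54.348 = 22.283; length term: −600/46 = −13.043
Tm = 81.5 + (-8.35) + 22.283 − 13.043 = 82.39 → 82.4°C

82.4°C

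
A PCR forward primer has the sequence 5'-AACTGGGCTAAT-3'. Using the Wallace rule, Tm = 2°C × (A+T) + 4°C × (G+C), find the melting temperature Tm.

Scanning the sequence gives C=2, G=3, A=4, T=3.
A+T = 7, G+C = 5
Tm = 2×7 + 4×5 = 34°C

34°C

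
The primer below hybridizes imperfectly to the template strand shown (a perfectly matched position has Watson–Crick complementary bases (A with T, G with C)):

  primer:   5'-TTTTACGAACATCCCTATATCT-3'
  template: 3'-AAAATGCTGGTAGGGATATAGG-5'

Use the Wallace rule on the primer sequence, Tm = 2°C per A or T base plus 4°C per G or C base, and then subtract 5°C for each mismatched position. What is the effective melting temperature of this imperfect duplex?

Primer base counts: A=6, T=9, G=1, C=6 → A+T=15, G+C=7
Perfect-match Tm = 2(15) + 4(7) = 30 + 28 = 58°C
Mismatches (positions where the bases are not complementary): 2 (at positions 9, 22)
Effective Tm = 58 − 2×5 = 58 − 10 = 48°C

48°C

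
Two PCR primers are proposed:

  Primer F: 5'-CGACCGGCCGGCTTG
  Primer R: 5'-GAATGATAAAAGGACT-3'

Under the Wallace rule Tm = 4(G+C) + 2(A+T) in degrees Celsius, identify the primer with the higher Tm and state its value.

Primer F, 54°C

Primer F: A+T=3, G+C=12 → Tm = 2(3)+4(12) = 54°C
Primer R: A+T=11, G+C=5 → Tm = 2(11)+4(5) = 42°C
54°C vs 42°C → primer F is higher.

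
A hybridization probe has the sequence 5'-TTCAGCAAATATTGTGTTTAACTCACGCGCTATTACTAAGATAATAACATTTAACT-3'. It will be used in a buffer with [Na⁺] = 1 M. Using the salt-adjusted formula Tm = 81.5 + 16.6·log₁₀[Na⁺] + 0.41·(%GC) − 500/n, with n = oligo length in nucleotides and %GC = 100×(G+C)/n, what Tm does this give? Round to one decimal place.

Length n = 56. G=6, C=10, T=20, A=20
G+C = 16, so %GC = 16/56 × 100 = 28.571%
Salt term: 16.6 × (0) = 0
GC term: 0.41 × 28.571 = 11.714; length term: −500/56 = −8.929
Tm = 81.5 + (0) + 11.714 − 8.929 = 84.285 → 84.3°C

84.3°C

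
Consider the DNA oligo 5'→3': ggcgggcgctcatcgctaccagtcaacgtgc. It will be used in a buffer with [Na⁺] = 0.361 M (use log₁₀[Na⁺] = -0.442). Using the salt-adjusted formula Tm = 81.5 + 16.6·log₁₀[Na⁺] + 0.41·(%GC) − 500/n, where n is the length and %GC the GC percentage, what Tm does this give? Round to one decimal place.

85.8°C

Length n = 31. Scanning the sequence gives A=5, C=11, T=5, G=10.
G+C = 21, so %GC = 21/31 × 100 = 67.742%
Salt term: 16.6 × (-0.442) = -7.337
GC term: 0.41 × 67.742 = 27.774; length term: −500/31 = −16.129
Tm = 81.5 + (-7.337) + 27.774 − 16.129 = 85.808 → 85.8°C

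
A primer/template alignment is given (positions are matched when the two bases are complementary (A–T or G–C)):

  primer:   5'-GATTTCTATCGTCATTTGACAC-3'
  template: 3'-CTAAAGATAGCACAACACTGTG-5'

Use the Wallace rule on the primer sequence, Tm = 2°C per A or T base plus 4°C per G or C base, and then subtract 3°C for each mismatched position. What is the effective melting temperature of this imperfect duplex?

51°C

Primer base counts: A=5, T=9, G=3, C=5 → A+T=14, G+C=8
Perfect-match Tm = 2(14) + 4(8) = 28 + 32 = 60°C
Mismatches (positions where the bases are not complementary): 3 (at positions 13, 14, 16)
Effective Tm = 60 − 3×3 = 60 − 9 = 51°C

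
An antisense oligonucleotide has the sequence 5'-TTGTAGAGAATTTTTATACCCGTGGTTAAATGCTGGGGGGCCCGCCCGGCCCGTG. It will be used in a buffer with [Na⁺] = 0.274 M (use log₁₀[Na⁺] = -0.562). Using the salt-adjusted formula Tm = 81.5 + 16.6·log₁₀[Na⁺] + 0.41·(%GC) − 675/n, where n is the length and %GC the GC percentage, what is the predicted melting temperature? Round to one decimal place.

Length n = 55. Counting bases: T=15, G=18, C=13, A=9
G+C = 31, so %GC = 31/55 × 100 = 56.364%
Salt term: 16.6 × (-0.562) = -9.329
GC term: 0.41 × 56.364 = 23.109; length term: −675/55 = −12.273
Tm = 81.5 + (-9.329) + 23.109 − 12.273 = 83.007 → 83.0°C

83.0°C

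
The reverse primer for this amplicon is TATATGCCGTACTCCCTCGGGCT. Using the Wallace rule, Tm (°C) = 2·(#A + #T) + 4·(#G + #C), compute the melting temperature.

72°C

Scanning the sequence gives A=3, G=5, C=8, T=7.
A+T = 10, G+C = 13
Tm = 2×10 + 4×13 = 72°C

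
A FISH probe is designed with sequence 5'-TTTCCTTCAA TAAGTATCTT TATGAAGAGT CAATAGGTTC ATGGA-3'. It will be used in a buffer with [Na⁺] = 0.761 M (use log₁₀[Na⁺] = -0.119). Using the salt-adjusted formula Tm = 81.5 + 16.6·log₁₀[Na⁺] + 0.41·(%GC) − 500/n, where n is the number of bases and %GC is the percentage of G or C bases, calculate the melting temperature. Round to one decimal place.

81.2°C

Length n = 45. Counting bases: G=8, T=17, C=6, A=14
G+C = 14, so %GC = 14/45 × 100 = 31.111%
Salt term: 16.6 × (-0.119) = -1.975
GC term: 0.41 × 31.111 = 12.756; length term: −500/45 = −11.111
Tm = 81.5 + (-1.975) + 12.756 − 11.111 = 81.17 → 81.2°C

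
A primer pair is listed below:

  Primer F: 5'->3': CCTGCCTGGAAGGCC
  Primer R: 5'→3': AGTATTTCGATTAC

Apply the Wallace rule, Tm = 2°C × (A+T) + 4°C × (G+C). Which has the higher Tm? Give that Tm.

Primer F: A+T=4, G+C=11 → Tm = 2(4)+4(11) = 52°C
Primer R: A+T=10, G+C=4 → Tm = 2(10)+4(4) = 36°C
52°C vs 36°C → primer F is higher.

Primer F, 52°C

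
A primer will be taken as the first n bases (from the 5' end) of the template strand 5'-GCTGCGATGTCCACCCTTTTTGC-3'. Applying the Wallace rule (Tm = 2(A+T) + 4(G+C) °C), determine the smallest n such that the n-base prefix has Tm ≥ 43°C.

n = 14

First 13 bases: GCTGCGATGTCCA → Tm = 42°C (< 43°C)
First 14 bases: GCTGCGATGTCCAC → Tm = 46°C (≥ 43°C)
Since every base adds ≥2°C, Tm only increases with n, so the threshold is first crossed at n = 14.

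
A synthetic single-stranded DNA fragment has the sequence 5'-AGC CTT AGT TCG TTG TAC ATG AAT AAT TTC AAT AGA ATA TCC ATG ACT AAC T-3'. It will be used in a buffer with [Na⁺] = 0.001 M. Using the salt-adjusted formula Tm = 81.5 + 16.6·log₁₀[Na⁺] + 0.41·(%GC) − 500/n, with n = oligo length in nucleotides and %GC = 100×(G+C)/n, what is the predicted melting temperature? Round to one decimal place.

Length n = 52. Base counts: A=18, T=18, G=7, C=9
G+C = 16, so %GC = 16/52 × 100 = 30.769%
Salt term: 16.6 × (-3) = -49.8
GC term: 0.41 × 30.769 = 12.615; length term: −500/52 = −9.615
Tm = 81.5 + (-49.8) + 12.615 − 9.615 = 34.7 → 34.7°C

34.7°C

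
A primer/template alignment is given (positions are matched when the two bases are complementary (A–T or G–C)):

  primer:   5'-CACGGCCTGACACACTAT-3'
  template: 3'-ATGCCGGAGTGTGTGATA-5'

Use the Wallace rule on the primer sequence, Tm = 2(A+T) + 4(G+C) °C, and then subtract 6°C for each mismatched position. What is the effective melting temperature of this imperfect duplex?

44°C

Primer base counts: A=5, T=3, G=3, C=7 → A+T=8, G+C=10
Perfect-match Tm = 2(8) + 4(10) = 16 + 40 = 56°C
Mismatches (positions where the bases are not complementary): 2 (at positions 1, 9)
Effective Tm = 56 − 2×6 = 56 − 12 = 44°C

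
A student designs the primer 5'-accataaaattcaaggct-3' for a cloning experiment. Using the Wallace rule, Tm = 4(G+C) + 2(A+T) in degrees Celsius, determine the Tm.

Base counts: G=2, T=4, C=4, A=8
So N_AT = 12 and N_GC = 6.
Tm = 2×12 + 4×6 = 48°C

48°C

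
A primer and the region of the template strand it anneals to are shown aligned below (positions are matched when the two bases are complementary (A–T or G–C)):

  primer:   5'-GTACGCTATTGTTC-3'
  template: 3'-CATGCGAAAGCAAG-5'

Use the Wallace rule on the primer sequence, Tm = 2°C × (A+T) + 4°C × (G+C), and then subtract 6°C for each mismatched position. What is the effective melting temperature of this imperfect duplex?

Primer base counts: A=2, T=6, G=3, C=3 → A+T=8, G+C=6
Perfect-match Tm = 2(8) + 4(6) = 16 + 24 = 40°C
Mismatches (positions where the bases are not complementary): 2 (at positions 8, 10)
Effective Tm = 40 − 2×6 = 40 − 12 = 28°C

28°C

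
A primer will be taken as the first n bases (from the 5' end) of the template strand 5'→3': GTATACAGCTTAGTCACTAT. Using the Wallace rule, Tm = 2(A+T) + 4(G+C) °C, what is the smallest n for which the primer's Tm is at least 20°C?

n = 8

First 7 bases: GTATACA → Tm = 18°C (< 20°C)
First 8 bases: GTATACAG → Tm = 22°C (≥ 20°C)
Each additional base adds 2°C (A/T) or 4°C (G/C), so Tm is non-decreasing in n; n = 8 is the first length to reach 20°C.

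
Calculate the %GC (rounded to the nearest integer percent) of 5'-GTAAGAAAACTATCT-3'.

27%

Scanning the sequence gives A=7, G=2, T=4, C=2.
G+C = 2 + 2 = 4 out of 15 bases
%GC = 4/15 × 100 = 26.67% ≈ 27%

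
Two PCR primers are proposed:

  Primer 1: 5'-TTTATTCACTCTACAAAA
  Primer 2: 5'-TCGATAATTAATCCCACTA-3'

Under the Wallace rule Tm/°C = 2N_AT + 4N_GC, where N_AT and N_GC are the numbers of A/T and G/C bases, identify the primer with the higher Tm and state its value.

Primer 1: A+T=14, G+C=4 → Tm = 2(14)+4(4) = 44°C
Primer 2: A+T=13, G+C=6 → Tm = 2(13)+4(6) = 50°C
44°C vs 50°C → primer 2 is higher.

Primer 2, 50°C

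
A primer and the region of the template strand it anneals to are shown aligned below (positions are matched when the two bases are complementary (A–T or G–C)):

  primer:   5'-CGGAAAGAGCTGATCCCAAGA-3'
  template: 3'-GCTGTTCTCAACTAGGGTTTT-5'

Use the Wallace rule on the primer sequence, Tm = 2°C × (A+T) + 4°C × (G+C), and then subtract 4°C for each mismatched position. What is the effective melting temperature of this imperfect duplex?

Primer base counts: A=8, T=2, G=6, C=5 → A+T=10, G+C=11
Perfect-match Tm = 2(10) + 4(11) = 20 + 44 = 64°C
Mismatches (positions where the bases are not complementary): 4 (at positions 3, 4, 10, 20)
Effective Tm = 64 − 4×4 = 64 − 16 = 48°C

48°C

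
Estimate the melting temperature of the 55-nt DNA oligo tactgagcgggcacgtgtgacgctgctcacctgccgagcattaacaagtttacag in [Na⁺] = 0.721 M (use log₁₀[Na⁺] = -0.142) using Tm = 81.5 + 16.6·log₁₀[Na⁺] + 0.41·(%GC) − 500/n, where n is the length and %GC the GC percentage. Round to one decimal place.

Length n = 55. Counting bases: T=12, G=15, C=15, A=13
G+C = 30, so %GC = 30/55 × 100 = 54.545%
Salt term: 16.6 × (-0.142) = -2.357
GC term: 0.41 × 54.545 = 22.363; length term: −500/55 = −9.091
Tm = 81.5 + (-2.357) + 22.363 − 9.091 = 92.415 → 92.4°C

92.4°C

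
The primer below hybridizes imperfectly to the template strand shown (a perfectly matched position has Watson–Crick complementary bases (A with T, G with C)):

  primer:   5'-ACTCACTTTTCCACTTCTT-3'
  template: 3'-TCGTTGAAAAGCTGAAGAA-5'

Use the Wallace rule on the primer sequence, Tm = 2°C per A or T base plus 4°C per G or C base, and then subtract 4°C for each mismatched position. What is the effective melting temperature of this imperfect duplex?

Primer base counts: A=3, T=9, G=0, C=7 → A+T=12, G+C=7
Perfect-match Tm = 2(12) + 4(7) = 24 + 28 = 52°C
Mismatches (positions where the bases are not complementary): 4 (at positions 2, 3, 4, 12)
Effective Tm = 52 − 4×4 = 52 − 16 = 36°C

36°C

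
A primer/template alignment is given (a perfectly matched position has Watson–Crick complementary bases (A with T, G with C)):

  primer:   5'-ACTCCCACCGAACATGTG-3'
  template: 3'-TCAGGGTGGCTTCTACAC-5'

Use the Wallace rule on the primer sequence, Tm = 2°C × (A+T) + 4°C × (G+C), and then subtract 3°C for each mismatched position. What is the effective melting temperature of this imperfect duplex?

50°C

Primer base counts: A=5, T=3, G=3, C=7 → A+T=8, G+C=10
Perfect-match Tm = 2(8) + 4(10) = 16 + 40 = 56°C
Mismatches (positions where the bases are not complementary): 2 (at positions 2, 13)
Effective Tm = 56 − 2×3 = 56 − 6 = 50°C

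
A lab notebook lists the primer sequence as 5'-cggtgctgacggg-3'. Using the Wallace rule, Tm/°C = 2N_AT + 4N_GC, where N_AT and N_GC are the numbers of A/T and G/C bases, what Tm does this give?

Counting bases: T=2, C=3, A=1, G=7
AT pairs contribute 3, GC pairs contribute 10.
Tm = 2(3) + 4(10) = 6 + 40 = 46°C

46°C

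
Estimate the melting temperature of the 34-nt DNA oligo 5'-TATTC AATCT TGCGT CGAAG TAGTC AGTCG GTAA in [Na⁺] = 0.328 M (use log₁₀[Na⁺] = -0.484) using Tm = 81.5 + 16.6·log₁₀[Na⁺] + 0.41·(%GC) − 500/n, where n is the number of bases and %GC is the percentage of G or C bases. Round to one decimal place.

Length n = 34. Counting bases: T=11, A=9, C=6, G=8
G+C = 14, so %GC = 14/34 × 100 = 41.176%
Salt term: 16.6 × (-0.484) = -8.034
GC term: 0.41 × 41.176 = 16.882; length term: −500/34 = −14.706
Tm = 81.5 + (-8.034) + 16.882 − 14.706 = 75.642 → 75.6°C

75.6°C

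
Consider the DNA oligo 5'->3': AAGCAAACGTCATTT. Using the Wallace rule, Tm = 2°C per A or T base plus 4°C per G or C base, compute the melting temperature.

40°C

Counting bases: C=3, A=6, T=4, G=2
So N_AT = 10 and N_GC = 5.
Tm = 2(10) + 4(5) = 20 + 20 = 40°C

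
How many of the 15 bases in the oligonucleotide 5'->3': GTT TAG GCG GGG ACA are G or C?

Counting bases: C=2, G=7, T=3, A=3
G+C = 7 + 2 = 9

9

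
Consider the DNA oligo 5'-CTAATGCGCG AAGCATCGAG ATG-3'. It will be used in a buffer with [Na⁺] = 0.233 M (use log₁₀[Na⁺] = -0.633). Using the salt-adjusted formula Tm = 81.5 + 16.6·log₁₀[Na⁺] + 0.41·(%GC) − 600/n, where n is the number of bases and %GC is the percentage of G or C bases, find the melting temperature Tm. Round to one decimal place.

66.3°C

Length n = 23. Base counts: C=5, G=7, T=4, A=7
G+C = 12, so %GC = 12/23 × 100 = 52.174%
Salt term: 16.6 × (-0.633) = -10.508
GC term: 0.41 × 52.174 = 21.391; length term: −600/23 = −26.087
Tm = 81.5 + (-10.508) + 21.391 − 26.087 = 66.296 → 66.3°C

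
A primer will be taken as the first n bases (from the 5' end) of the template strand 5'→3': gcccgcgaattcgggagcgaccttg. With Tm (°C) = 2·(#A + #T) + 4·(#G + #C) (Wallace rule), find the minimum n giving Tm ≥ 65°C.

First 18 bases: GCCCGCGAATTCGGGAGC → Tm = 62°C (< 65°C)
First 19 bases: GCCCGCGAATTCGGGAGCG → Tm = 66°C (≥ 65°C)
Each additional base adds 2°C (A/T) or 4°C (G/C), so Tm is non-decreasing in n; n = 19 is the first length to reach 65°C.

n = 19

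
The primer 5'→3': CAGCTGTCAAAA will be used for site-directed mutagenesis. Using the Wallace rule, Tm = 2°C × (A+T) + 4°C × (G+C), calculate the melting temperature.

Base counts: G=2, C=3, T=2, A=5
AT pairs contribute 7, GC pairs contribute 5.
Tm = 4·5 + 2·7 = 20 + 14 = 34°C

34°C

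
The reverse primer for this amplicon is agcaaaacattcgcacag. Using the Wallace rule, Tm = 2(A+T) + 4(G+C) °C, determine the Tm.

Scanning the sequence gives C=5, T=2, G=3, A=8.
A+T = 10, G+C = 8
Tm = 2×10 + 4×8 = 52°C

52°C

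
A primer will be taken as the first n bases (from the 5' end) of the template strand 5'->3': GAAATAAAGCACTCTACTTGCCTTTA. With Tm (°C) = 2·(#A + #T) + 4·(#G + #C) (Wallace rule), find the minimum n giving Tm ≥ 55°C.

n = 21

First 20 bases: GAAATAAAGCACTCTACTTG → Tm = 54°C (< 55°C)
First 21 bases: GAAATAAAGCACTCTACTTGC → Tm = 58°C (≥ 55°C)
Since every base adds ≥2°C, Tm only increases with n, so the threshold is first crossed at n = 21.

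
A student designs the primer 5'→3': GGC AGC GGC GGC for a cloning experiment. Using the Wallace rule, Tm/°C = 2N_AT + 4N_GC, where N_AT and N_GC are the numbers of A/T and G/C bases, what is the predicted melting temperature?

Scanning the sequence gives T=0, G=7, A=1, C=4.
AT pairs contribute 1, GC pairs contribute 11.
Tm = 2×1 + 4×11 = 46°C

46°C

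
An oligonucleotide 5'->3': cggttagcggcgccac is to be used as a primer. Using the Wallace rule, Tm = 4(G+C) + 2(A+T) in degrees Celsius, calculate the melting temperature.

56°C

A=2, C=6, T=2, G=6
AT pairs contribute 4, GC pairs contribute 12.
Tm = 2×4 + 4×12 = 56°C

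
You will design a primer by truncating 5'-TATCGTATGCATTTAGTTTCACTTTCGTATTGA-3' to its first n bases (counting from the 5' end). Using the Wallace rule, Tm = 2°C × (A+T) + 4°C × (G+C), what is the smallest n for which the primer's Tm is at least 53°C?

n = 21

First 20 bases: TATCGTATGCATTTAGTTTC → Tm = 52°C (< 53°C)
First 21 bases: TATCGTATGCATTTAGTTTCA → Tm = 54°C (≥ 53°C)
Since every base adds ≥2°C, Tm only increases with n, so the threshold is first crossed at n = 21.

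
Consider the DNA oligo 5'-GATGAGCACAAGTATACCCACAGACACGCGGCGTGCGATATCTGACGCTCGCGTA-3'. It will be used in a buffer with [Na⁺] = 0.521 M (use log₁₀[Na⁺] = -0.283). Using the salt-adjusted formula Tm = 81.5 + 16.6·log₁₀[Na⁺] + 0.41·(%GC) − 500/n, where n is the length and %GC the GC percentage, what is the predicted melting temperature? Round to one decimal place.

90.8°C

Length n = 55. C=16, G=15, A=15, T=9
G+C = 31, so %GC = 31/55 × 100 = 56.364%
Salt term: 16.6 × (-0.283) = -4.698
GC term: 0.41 × 56.364 = 23.109; length term: −500/55 = −9.091
Tm = 81.5 + (-4.698) + 23.109 − 9.091 = 90.82 → 90.8°C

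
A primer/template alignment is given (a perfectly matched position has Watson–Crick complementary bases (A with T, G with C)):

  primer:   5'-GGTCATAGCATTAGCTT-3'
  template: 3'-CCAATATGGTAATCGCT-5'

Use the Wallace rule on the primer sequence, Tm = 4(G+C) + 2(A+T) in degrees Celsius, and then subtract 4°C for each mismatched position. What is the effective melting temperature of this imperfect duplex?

32°C

Primer base counts: A=4, T=6, G=4, C=3 → A+T=10, G+C=7
Perfect-match Tm = 2(10) + 4(7) = 20 + 28 = 48°C
Mismatches (positions where the bases are not complementary): 4 (at positions 4, 8, 16, 17)
Effective Tm = 48 − 4×4 = 48 − 16 = 32°C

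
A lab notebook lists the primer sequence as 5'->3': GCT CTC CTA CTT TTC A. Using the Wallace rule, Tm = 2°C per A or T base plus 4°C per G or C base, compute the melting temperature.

Counting bases: G=1, A=2, T=7, C=6
A+T = 9, G+C = 7
Tm = 2(9) + 4(7) = 18 + 28 = 46°C

46°C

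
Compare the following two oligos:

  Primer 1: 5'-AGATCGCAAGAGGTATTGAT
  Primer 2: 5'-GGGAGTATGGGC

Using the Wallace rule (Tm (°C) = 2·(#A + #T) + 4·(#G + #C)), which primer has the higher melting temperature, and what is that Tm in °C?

Primer 1: A+T=12, G+C=8 → Tm = 2(12)+4(8) = 56°C
Primer 2: A+T=4, G+C=8 → Tm = 2(4)+4(8) = 40°C
56°C vs 40°C → primer 1 is higher.

Primer 1, 56°C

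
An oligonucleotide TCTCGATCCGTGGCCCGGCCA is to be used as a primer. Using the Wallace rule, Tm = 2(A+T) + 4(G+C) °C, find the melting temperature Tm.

72°C

Scanning the sequence gives A=2, G=6, T=4, C=9.
AT pairs contribute 6, GC pairs contribute 15.
Tm = 2(6) + 4(15) = 12 + 60 = 72°C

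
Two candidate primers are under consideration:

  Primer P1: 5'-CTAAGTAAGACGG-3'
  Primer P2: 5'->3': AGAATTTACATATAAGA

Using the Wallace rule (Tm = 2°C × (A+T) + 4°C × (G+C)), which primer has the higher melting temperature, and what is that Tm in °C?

Primer P2, 40°C

Primer P1: A+T=7, G+C=6 → Tm = 2(7)+4(6) = 38°C
Primer P2: A+T=14, G+C=3 → Tm = 2(14)+4(3) = 40°C
38°C vs 40°C → primer P2 is higher.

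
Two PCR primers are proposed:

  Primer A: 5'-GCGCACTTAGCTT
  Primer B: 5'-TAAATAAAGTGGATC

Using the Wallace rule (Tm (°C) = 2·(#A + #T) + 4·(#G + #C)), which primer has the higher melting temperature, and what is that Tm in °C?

Primer A: A+T=6, G+C=7 → Tm = 2(6)+4(7) = 40°C
Primer B: A+T=11, G+C=4 → Tm = 2(11)+4(4) = 38°C
40°C vs 38°C → primer A is higher.

Primer A, 40°C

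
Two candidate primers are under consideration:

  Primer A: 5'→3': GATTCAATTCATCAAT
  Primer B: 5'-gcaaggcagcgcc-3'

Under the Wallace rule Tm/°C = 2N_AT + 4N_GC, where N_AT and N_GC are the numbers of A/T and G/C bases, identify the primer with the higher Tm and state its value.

Primer B, 46°C

Primer A: A+T=12, G+C=4 → Tm = 2(12)+4(4) = 40°C
Primer B: A+T=3, G+C=10 → Tm = 2(3)+4(10) = 46°C
40°C vs 46°C → primer B is higher.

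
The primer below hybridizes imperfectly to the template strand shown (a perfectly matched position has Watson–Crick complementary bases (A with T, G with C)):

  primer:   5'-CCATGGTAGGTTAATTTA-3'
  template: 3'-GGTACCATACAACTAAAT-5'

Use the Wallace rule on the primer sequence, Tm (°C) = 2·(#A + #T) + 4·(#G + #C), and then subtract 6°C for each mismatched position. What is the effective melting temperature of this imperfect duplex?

Primer base counts: A=5, T=7, G=4, C=2 → A+T=12, G+C=6
Perfect-match Tm = 2(12) + 4(6) = 24 + 24 = 48°C
Mismatches (positions where the bases are not complementary): 2 (at positions 9, 13)
Effective Tm = 48 − 2×6 = 48 − 12 = 36°C

36°C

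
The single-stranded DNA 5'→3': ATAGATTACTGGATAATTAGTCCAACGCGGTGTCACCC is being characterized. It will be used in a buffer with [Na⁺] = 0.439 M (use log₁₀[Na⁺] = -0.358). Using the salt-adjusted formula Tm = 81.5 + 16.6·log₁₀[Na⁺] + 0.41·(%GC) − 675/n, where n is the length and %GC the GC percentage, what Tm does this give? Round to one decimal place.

76.1°C

Length n = 38. Scanning the sequence gives T=10, G=8, A=11, C=9.
G+C = 17, so %GC = 17/38 × 100 = 44.737%
Salt term: 16.6 × (-0.358) = -5.943
GC term: 0.41 × 44.737 = 18.342; length term: −675/38 = −17.763
Tm = 81.5 + (-5.943) + 18.342 − 17.763 = 76.136 → 76.1°C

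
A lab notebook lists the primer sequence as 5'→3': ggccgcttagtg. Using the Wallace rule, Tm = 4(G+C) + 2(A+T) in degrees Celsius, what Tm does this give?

Base counts: A=1, G=5, C=3, T=3
AT pairs contribute 4, GC pairs contribute 8.
Tm = 4·8 + 2·4 = 32 + 8 = 40°C

40°C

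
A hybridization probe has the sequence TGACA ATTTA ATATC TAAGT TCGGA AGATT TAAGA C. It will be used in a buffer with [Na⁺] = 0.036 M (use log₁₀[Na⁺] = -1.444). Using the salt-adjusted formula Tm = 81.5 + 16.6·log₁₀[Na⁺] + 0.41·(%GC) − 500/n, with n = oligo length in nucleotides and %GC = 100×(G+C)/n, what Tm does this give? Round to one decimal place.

55.0°C

Length n = 36. T=12, C=4, A=14, G=6
G+C = 10, so %GC = 10/36 × 100 = 27.778%
Salt term: 16.6 × (-1.444) = -23.97
GC term: 0.41 × 27.778 = 11.389; length term: −500/36 = −13.889
Tm = 81.5 + (-23.97) + 11.389 − 13.889 = 55.03 → 55.0°C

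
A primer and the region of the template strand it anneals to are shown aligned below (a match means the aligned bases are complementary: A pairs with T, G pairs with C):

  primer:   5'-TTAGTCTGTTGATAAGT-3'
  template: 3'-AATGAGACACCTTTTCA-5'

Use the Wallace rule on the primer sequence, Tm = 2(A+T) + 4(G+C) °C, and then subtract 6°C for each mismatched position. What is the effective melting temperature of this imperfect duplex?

Primer base counts: A=4, T=8, G=4, C=1 → A+T=12, G+C=5
Perfect-match Tm = 2(12) + 4(5) = 24 + 20 = 44°C
Mismatches (positions where the bases are not complementary): 3 (at positions 4, 10, 13)
Effective Tm = 44 − 3×6 = 44 − 18 = 26°C

26°C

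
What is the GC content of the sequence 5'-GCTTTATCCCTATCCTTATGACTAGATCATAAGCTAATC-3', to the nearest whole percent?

36%

A=11, G=4, T=14, C=10
G+C = 4 + 10 = 14 out of 39 bases
%GC = 14/39 × 100 = 35.9% ≈ 36%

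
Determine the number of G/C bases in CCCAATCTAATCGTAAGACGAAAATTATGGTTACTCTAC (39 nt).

Scanning the sequence gives A=14, T=11, G=5, C=9.
G+C = 5 + 9 = 14

14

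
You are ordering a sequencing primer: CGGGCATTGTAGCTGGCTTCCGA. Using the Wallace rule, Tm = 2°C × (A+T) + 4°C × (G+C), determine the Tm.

Scanning the sequence gives T=6, A=3, G=8, C=6.
A+T = 9, G+C = 14
Tm = 4·14 + 2·9 = 56 + 18 = 74°C

74°C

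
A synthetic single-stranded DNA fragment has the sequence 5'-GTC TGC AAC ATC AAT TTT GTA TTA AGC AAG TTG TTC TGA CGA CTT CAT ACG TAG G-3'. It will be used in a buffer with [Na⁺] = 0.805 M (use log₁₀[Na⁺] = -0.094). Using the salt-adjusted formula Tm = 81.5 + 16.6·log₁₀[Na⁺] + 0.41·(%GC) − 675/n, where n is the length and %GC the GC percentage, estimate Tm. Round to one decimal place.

83.3°C

Length n = 55. C=10, T=19, G=11, A=15
G+C = 21, so %GC = 21/55 × 100 = 38.182%
Salt term: 16.6 × (-0.094) = -1.56
GC term: 0.41 × 38.182 = 15.655; length term: −675/55 = −12.273
Tm = 81.5 + (-1.56) + 15.655 − 12.273 = 83.322 → 83.3°C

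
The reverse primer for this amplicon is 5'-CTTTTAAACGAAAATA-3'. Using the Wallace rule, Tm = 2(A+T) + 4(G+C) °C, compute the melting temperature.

Scanning the sequence gives A=8, T=5, C=2, G=1.
AT pairs contribute 13, GC pairs contribute 3.
Tm = 2×13 + 4×3 = 38°C

38°C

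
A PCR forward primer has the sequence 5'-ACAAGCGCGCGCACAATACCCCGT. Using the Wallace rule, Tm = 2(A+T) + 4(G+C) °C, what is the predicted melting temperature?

Counting bases: A=7, T=2, C=10, G=5
AT pairs contribute 9, GC pairs contribute 15.
Tm = 2×9 + 4×15 = 78°C

78°C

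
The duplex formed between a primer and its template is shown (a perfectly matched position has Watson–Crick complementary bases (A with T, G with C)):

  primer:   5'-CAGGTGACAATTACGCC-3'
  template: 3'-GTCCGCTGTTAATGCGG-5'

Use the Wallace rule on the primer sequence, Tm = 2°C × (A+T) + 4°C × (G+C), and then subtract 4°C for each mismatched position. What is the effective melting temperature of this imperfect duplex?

48°C

Primer base counts: A=5, T=3, G=4, C=5 → A+T=8, G+C=9
Perfect-match Tm = 2(8) + 4(9) = 16 + 36 = 52°C
Mismatches (positions where the bases are not complementary): 1 (at position 5)
Effective Tm = 52 − 1×4 = 52 − 4 = 48°C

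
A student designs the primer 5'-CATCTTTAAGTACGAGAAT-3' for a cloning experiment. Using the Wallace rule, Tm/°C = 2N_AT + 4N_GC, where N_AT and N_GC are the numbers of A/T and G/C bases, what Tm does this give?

Scanning the sequence gives C=3, A=7, G=3, T=6.
AT pairs contribute 13, GC pairs contribute 6.
Tm = 2×13 + 4×6 = 50°C

50°C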